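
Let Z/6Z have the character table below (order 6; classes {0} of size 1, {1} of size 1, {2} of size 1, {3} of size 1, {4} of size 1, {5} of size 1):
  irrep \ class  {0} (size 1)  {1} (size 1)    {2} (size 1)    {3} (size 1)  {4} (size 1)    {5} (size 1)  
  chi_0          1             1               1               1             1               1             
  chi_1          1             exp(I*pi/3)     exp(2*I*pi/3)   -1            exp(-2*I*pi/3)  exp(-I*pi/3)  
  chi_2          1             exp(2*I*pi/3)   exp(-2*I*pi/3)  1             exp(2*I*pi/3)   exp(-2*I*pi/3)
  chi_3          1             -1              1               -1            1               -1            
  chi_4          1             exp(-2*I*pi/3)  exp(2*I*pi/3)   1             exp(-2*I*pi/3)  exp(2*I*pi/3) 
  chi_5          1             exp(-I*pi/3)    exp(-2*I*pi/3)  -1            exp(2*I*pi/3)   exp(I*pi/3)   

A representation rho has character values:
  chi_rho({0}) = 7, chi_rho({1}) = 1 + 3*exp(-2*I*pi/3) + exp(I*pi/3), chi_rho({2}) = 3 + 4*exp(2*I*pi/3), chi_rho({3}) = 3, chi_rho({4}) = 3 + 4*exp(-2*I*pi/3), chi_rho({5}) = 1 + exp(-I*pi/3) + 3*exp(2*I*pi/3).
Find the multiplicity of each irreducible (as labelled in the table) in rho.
Multiplicities: chi_0: 2, chi_1: 1, chi_2: 0, chi_3: 1, chi_4: 3, chi_5: 0.

Justification: Use <chi_rho, chi> = (1/|G|) sum_C |C| * chi_rho(C) * conj(chi(C)) with |G| = 6 for each irreducible chi in the table:
  <chi_rho, chi_0> = (1/6)[1*(7)*conj(1) + 1*(1 + 3*exp(-2*I*pi/3) + exp(I*pi/3))*conj(1) + 1*(3 + 4*exp(2*I*pi/3))*conj(1) + 1*(3)*conj(1) + 1*(3 + 4*exp(-2*I*pi/3))*conj(1) + 1*(1 + exp(-I*pi/3) + 3*exp(2*I*pi/3))*conj(1)]
      = (1/6)[(7) + (1 + 3*exp(-2*I*pi/3) + exp(I*pi/3)) + (3 + 4*exp(2*I*pi/3)) + (3) + (3 + 4*exp(-2*I*pi/3)) + (1 + exp(-I*pi/3) + 3*exp(2*I*pi/3))] = 12/6 = 2
  <chi_rho, chi_1> = (1/6)[1*(7)*conj(1) + 1*(1 + 3*exp(-2*I*pi/3) + exp(I*pi/3))*conj(exp(I*pi/3)) + 1*(3 + 4*exp(2*I*pi/3))*conj(exp(2*I*pi/3)) + 1*(3)*conj(-1) + 1*(3 + 4*exp(-2*I*pi/3))*conj(exp(-2*I*pi/3)) + 1*(1 + exp(-I*pi/3) + 3*exp(2*I*pi/3))*conj(exp(-I*pi/3))]
      = (1/6)[(7) + (-2 + exp(-I*pi/3)) + (4 + 3*exp(-2*I*pi/3)) + (-3) + (4 + 3*exp(2*I*pi/3)) + (-2 + exp(I*pi/3))] = 6/6 = 1
  <chi_rho, chi_2> = (1/6)[1*(7)*conj(1) + 1*(1 + 3*exp(-2*I*pi/3) + exp(I*pi/3))*conj(exp(2*I*pi/3)) + 1*(3 + 4*exp(2*I*pi/3))*conj(exp(-2*I*pi/3)) + 1*(3)*conj(1) + 1*(3 + 4*exp(-2*I*pi/3))*conj(exp(2*I*pi/3)) + 1*(1 + exp(-I*pi/3) + 3*exp(2*I*pi/3))*conj(exp(-2*I*pi/3))]
      = (1/6)[(7) + (exp(-2*I*pi/3) + exp(-I*pi/3) + 3*exp(2*I*pi/3)) + (4*exp(-2*I*pi/3) + 3*exp(2*I*pi/3)) + (3) + (3*exp(-2*I*pi/3) + 4*exp(2*I*pi/3)) + (3*exp(-2*I*pi/3) + exp(2*I*pi/3) + exp(I*pi/3))] = 0/6 = 0
  <chi_rho, chi_3> = (1/6)[1*(7)*conj(1) + 1*(1 + 3*exp(-2*I*pi/3) + exp(I*pi/3))*conj(-1) + 1*(3 + 4*exp(2*I*pi/3))*conj(1) + 1*(3)*conj(-1) + 1*(3 + 4*exp(-2*I*pi/3))*conj(1) + 1*(1 + exp(-I*pi/3) + 3*exp(2*I*pi/3))*conj(-1)]
      = (1/6)[(7) + (-1 - exp(I*pi/3) - 3*exp(-2*I*pi/3)) + (3 + 4*exp(2*I*pi/3)) + (-3) + (3 + 4*exp(-2*I*pi/3)) + (-1 - 3*exp(2*I*pi/3) - exp(-I*pi/3))] = 6/6 = 1
  <chi_rho, chi_4> = (1/6)[1*(7)*conj(1) + 1*(1 + 3*exp(-2*I*pi/3) + exp(I*pi/3))*conj(exp(-2*I*pi/3)) + 1*(3 + 4*exp(2*I*pi/3))*conj(exp(2*I*pi/3)) + 1*(3)*conj(1) + 1*(3 + 4*exp(-2*I*pi/3))*conj(exp(-2*I*pi/3)) + 1*(1 + exp(-I*pi/3) + 3*exp(2*I*pi/3))*conj(exp(2*I*pi/3))]
      = (1/6)[(7) + (2 + exp(2*I*pi/3)) + (4 + 3*exp(-2*I*pi/3)) + (3) + (4 + 3*exp(2*I*pi/3)) + (2 + exp(-2*I*pi/3))] = 18/6 = 3
  <chi_rho, chi_5> = (1/6)[1*(7)*conj(1) + 1*(1 + 3*exp(-2*I*pi/3) + exp(I*pi/3))*conj(exp(-I*pi/3)) + 1*(3 + 4*exp(2*I*pi/3))*conj(exp(-2*I*pi/3)) + 1*(3)*conj(-1) + 1*(3 + 4*exp(-2*I*pi/3))*conj(exp(2*I*pi/3)) + 1*(1 + exp(-I*pi/3) + 3*exp(2*I*pi/3))*conj(exp(I*pi/3))]
      = (1/6)[(7) + (3*exp(-I*pi/3) + exp(2*I*pi/3) + exp(I*pi/3)) + (4*exp(-2*I*pi/3) + 3*exp(2*I*pi/3)) + (-3) + (3*exp(-2*I*pi/3) + 4*exp(2*I*pi/3)) + (exp(-2*I*pi/3) + exp(-I*pi/3) + 3*exp(I*pi/3))] = 0/6 = 0
(Exp terms are combined using exp(i*s)*conj(exp(i*t)) = exp(i*(s-t)), and sums of them are collapsed using the identity that for every m > 1 the m distinct m-th roots of unity sum to 0, e.g. 1 + exp(2*I*pi/3) + exp(-2*I*pi/3) = 0.)
Dimension check: dim(rho) = sum (mult * dim) = 2*1 + 1*1 + 0*1 + 1*1 + 3*1 + 0*1 = 7 = chi_rho(e) = 7.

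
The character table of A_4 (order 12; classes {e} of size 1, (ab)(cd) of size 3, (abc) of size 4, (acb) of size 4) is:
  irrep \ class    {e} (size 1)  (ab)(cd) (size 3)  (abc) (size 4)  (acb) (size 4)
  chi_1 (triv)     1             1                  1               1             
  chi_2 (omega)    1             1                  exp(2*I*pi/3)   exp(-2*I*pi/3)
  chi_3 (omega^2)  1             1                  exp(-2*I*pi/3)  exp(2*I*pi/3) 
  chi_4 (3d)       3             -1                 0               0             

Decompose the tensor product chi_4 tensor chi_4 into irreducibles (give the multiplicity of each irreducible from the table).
chi_4 tensor chi_4 = chi_1 + chi_2 + chi_3 + 2*chi_4 (all other irreducibles have multiplicity 0).

Argument: The character of a tensor product is the pointwise product (chi_4 * chi_4)(C) = chi_4(C) * chi_4(C):
  {e}: (3)*(3), (ab)(cd): (-1)*(-1), (abc): (0)*(0), (acb): (0)*(0)
so (chi_4 * chi_4) takes values
  {e} -> 9, (ab)(cd) -> 1, (abc) -> 0, (acb) -> 0.
Now take the inner product of this character with each irreducible chi from the table, <chi_4*chi_4, chi> = (1/12) sum_C |C| (chi_4*chi_4)(C) conj(chi(C)):
  <chi_4*chi_4, chi_1> = (1/12)[1*(9)*conj(1) + 3*(1)*conj(1) + 4*(0)*conj(1) + 4*(0)*conj(1)]
      = (1/12)[(9) + (3) + (0) + (0)] = 12/12 = 1
  <chi_4*chi_4, chi_2> = (1/12)[1*(9)*conj(1) + 3*(1)*conj(1) + 4*(0)*conj(exp(2*I*pi/3)) + 4*(0)*conj(exp(-2*I*pi/3))]
      = (1/12)[(9) + (3) + (0) + (0)] = 12/12 = 1
  <chi_4*chi_4, chi_3> = (1/12)[1*(9)*conj(1) + 3*(1)*conj(1) + 4*(0)*conj(exp(-2*I*pi/3)) + 4*(0)*conj(exp(2*I*pi/3))]
      = (1/12)[(9) + (3) + (0) + (0)] = 12/12 = 1
  <chi_4*chi_4, chi_4> = (1/12)[1*(9)*conj(3) + 3*(1)*conj(-1) + 4*(0)*conj(0) + 4*(0)*conj(0)]
      = (1/12)[(27) + (-3) + (0) + (0)] = 24/12 = 2
(Exp terms are combined using exp(i*s)*conj(exp(i*t)) = exp(i*(s-t)), and sums of them are collapsed using the identity that for every m > 1 the m distinct m-th roots of unity sum to 0, e.g. 1 + exp(2*I*pi/3) + exp(-2*I*pi/3) = 0.)
Hence the multiplicities are chi_1: 1, chi_2: 1, chi_3: 1, chi_4: 2. Dimension check: dim(chi_4)*dim(chi_4) = 3*3 = 9 and sum (mult * dim) = 1*1 + 1*1 + 1*1 + 2*3 = 9.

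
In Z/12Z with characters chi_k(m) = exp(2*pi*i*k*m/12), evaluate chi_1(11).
chi_1(11) = zeta_12^11 = exp(-I*pi/6)

Solution. chi_1(11) = zeta_12^(1*11) = zeta_12^11. Since zeta_12^12 = 1, this equals zeta_12^11 = exp(2*pi*i*11/12) = exp(-I*pi/6).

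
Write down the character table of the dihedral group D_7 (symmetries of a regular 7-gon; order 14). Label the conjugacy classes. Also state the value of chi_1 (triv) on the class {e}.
Conjugacy classes: {e} of size 1, {r^1, r^6} of size 2, {r^2, r^5} of size 2, {r^3, r^4} of size 2, {s, sr, ..., sr^6} of size 7.
Character table:
  irrep \ class              {e} (size 1)  {r^1, r^6} (size 2)  {r^2, r^5} (size 2)  {r^3, r^4} (size 2)  {s, sr, ..., sr^6} (size 7)
  chi_1 (triv)               1             1                    1                    1                    1                          
  chi_2 (sign: r->1, s->-1)  1             1                    1                    1                    -1                         
  chi_3 (2d, j=1)            2             2*cos(2*pi/7)        -2*cos(3*pi/7)       -2*cos(pi/7)         0                          
  chi_4 (2d, j=2)            2             -2*cos(3*pi/7)       -2*cos(pi/7)         2*cos(2*pi/7)        0                          
  chi_5 (2d, j=3)            2             -2*cos(pi/7)         2*cos(2*pi/7)        -2*cos(3*pi/7)       0                          

Spot check: chi_1 (triv) on {e} = 1.

Proof sketch: D_7 has order 2*7 = 14 with 5 conjugacy classes, hence 5 irreducibles. Sum of squared dims 1 + 1 + 4 + 4 + 4 = 14 = |G|. Linear characters come from the abelianisation; the 2-dimensional irreps have character r^k -> 2*cos(2*pi*j*k/7), reflections -> 0.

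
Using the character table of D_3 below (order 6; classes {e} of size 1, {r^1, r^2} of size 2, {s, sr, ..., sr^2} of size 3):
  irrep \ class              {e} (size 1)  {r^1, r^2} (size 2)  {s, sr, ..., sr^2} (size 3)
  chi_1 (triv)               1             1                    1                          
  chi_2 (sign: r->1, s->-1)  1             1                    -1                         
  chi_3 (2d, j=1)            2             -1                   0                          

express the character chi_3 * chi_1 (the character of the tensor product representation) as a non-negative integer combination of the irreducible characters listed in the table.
chi_3 tensor chi_1 = chi_3 (all other irreducibles have multiplicity 0).

Reasoning: The character of a tensor product is the pointwise product (chi_3 * chi_1)(C) = chi_3(C) * chi_1(C):
  {e}: (2)*(1), {r^1, r^2}: (-1)*(1), {s, sr, ..., sr^2}: (0)*(1)
so (chi_3 * chi_1) takes values
  {e} -> 2, {r^1, r^2} -> -1, {s, sr, ..., sr^2} -> 0.
Now take the inner product of this character with each irreducible chi from the table, <chi_3*chi_1, chi> = (1/6) sum_C |C| (chi_3*chi_1)(C) conj(chi(C)):
  <chi_3*chi_1, chi_1> = (1/6)[1*(2)*conj(1) + 2*(-1)*conj(1) + 3*(0)*conj(1)]
      = (1/6)[(2) + (-2) + (0)] = 0/6 = 0
  <chi_3*chi_1, chi_2> = (1/6)[1*(2)*conj(1) + 2*(-1)*conj(1) + 3*(0)*conj(-1)]
      = (1/6)[(2) + (-2) + (0)] = 0/6 = 0
  <chi_3*chi_1, chi_3> = (1/6)[1*(2)*conj(2) + 2*(-1)*conj(-1) + 3*(0)*conj(0)]
      = (1/6)[(4) + (2) + (0)] = 6/6 = 1
Hence the multiplicities are chi_3: 1. Dimension check: dim(chi_3)*dim(chi_1) = 2*1 = 2 and sum (mult * dim) = 1*2 = 2.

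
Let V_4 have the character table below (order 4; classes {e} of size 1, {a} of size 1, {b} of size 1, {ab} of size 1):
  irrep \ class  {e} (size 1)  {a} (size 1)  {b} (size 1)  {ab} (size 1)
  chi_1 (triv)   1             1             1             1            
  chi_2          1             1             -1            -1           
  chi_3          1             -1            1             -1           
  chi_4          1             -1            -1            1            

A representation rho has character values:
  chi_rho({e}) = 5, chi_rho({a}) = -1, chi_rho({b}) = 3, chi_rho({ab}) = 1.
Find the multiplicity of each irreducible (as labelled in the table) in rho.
Multiplicities: chi_1: 2, chi_2: 0, chi_3: 2, chi_4: 1.

Derivation: Use <chi_rho, chi> = (1/|G|) sum_C |C| * chi_rho(C) * conj(chi(C)) with |G| = 4 for each irreducible chi in the table:
  <chi_rho, chi_1> = (1/4)[1*(5)*conj(1) + 1*(-1)*conj(1) + 1*(3)*conj(1) + 1*(1)*conj(1)]
      = (1/4)[(5) + (-1) + (3) + (1)] = 8/4 = 2
  <chi_rho, chi_2> = (1/4)[1*(5)*conj(1) + 1*(-1)*conj(1) + 1*(3)*conj(-1) + 1*(1)*conj(-1)]
      = (1/4)[(5) + (-1) + (-3) + (-1)] = 0/4 = 0
  <chi_rho, chi_3> = (1/4)[1*(5)*conj(1) + 1*(-1)*conj(-1) + 1*(3)*conj(1) + 1*(1)*conj(-1)]
      = (1/4)[(5) + (1) + (3) + (-1)] = 8/4 = 2
  <chi_rho, chi_4> = (1/4)[1*(5)*conj(1) + 1*(-1)*conj(-1) + 1*(3)*conj(-1) + 1*(1)*conj(1)]
      = (1/4)[(5) + (1) + (-3) + (1)] = 4/4 = 1
Dimension check: dim(rho) = sum (mult * dim) = 2*1 + 0*1 + 2*1 + 1*1 = 5 = chi_rho(e) = 5.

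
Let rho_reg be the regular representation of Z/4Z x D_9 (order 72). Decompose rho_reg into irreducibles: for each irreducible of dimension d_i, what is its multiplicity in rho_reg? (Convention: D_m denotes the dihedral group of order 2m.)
Each irreducible V_i of dimension d_i appears with multiplicity d_i, i.e. rho_reg = (direct sum over all irreducibles V_i) d_i V_i. The irreducible dimensions for Z/4Z x D_9 are 1, 1, 1, 1, 1, 1, 1, 1, 2, 2, 2, 2, 2, 2, 2, 2, 2, 2, 2, 2, 2, 2, 2, 2: 8 irreducibles of dimension 1, each with multiplicity 1; 16 irreducibles of dimension 2, each with multiplicity 2. Total dimension 8*1*1 + 16*2*2 = 72 = |G|.

Why: General theorem: in the regular representation of a finite group G, each irreducible appears with multiplicity equal to its dimension. Check: dim(rho_reg) = sum d_i^2 = 1 + 1 + 1 + 1 + 1 + 1 + 1 + 1 + 4 + 4 + 4 + 4 + 4 + 4 + 4 + 4 + 4 + 4 + 4 + 4 + 4 + 4 + 4 + 4 = 72 = |G|.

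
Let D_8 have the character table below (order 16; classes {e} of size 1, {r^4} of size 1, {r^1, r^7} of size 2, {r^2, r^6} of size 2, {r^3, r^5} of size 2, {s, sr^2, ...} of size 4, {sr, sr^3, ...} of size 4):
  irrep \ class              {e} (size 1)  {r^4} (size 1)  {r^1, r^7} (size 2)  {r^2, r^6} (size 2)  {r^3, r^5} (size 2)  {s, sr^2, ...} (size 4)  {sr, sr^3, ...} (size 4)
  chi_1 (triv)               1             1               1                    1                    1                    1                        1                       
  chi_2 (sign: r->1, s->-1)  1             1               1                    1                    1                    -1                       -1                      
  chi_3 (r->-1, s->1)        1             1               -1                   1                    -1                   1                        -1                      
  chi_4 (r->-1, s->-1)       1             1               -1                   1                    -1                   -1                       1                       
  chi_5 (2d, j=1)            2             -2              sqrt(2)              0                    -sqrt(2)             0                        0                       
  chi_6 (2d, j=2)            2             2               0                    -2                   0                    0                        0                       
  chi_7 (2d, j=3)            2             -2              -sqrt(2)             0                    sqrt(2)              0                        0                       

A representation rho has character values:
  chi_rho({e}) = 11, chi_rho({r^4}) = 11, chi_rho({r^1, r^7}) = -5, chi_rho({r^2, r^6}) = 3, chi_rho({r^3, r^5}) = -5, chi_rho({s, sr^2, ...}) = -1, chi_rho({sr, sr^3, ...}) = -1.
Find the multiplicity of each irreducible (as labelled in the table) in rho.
Multiplicities: chi_1: 0, chi_2: 1, chi_3: 3, chi_4: 3, chi_5: 0, chi_6: 2, chi_7: 0.

Argument: Use <chi_rho, chi> = (1/|G|) sum_C |C| * chi_rho(C) * conj(chi(C)) with |G| = 16 for each irreducible chi in the table:
  <chi_rho, chi_1> = (1/16)[1*(11)*conj(1) + 1*(11)*conj(1) + 2*(-5)*conj(1) + 2*(3)*conj(1) + 2*(-5)*conj(1) + 4*(-1)*conj(1) + 4*(-1)*conj(1)]
      = (1/16)[(11) + (11) + (-10) + (6) + (-10) + (-4) + (-4)] = 0/16 = 0
  <chi_rho, chi_2> = (1/16)[1*(11)*conj(1) + 1*(11)*conj(1) + 2*(-5)*conj(1) + 2*(3)*conj(1) + 2*(-5)*conj(1) + 4*(-1)*conj(-1) + 4*(-1)*conj(-1)]
      = (1/16)[(11) + (11) + (-10) + (6) + (-10) + (4) + (4)] = 16/16 = 1
  <chi_rho, chi_3> = (1/16)[1*(11)*conj(1) + 1*(11)*conj(1) + 2*(-5)*conj(-1) + 2*(3)*conj(1) + 2*(-5)*conj(-1) + 4*(-1)*conj(1) + 4*(-1)*conj(-1)]
      = (1/16)[(11) + (11) + (10) + (6) + (10) + (-4) + (4)] = 48/16 = 3
  <chi_rho, chi_4> = (1/16)[1*(11)*conj(1) + 1*(11)*conj(1) + 2*(-5)*conj(-1) + 2*(3)*conj(1) + 2*(-5)*conj(-1) + 4*(-1)*conj(-1) + 4*(-1)*conj(1)]
      = (1/16)[(11) + (11) + (10) + (6) + (10) + (4) + (-4)] = 48/16 = 3
  <chi_rho, chi_5> = (1/16)[1*(11)*conj(2) + 1*(11)*conj(-2) + 2*(-5)*conj(sqrt(2)) + 2*(3)*conj(0) + 2*(-5)*conj(-sqrt(2)) + 4*(-1)*conj(0) + 4*(-1)*conj(0)]
      = (1/16)[(22) + (-22) + (-10*sqrt(2)) + (0) + (10*sqrt(2)) + (0) + (0)] = 0/16 = 0
  <chi_rho, chi_6> = (1/16)[1*(11)*conj(2) + 1*(11)*conj(2) + 2*(-5)*conj(0) + 2*(3)*conj(-2) + 2*(-5)*conj(0) + 4*(-1)*conj(0) + 4*(-1)*conj(0)]
      = (1/16)[(22) + (22) + (0) + (-12) + (0) + (0) + (0)] = 32/16 = 2
  <chi_rho, chi_7> = (1/16)[1*(11)*conj(2) + 1*(11)*conj(-2) + 2*(-5)*conj(-sqrt(2)) + 2*(3)*conj(0) + 2*(-5)*conj(sqrt(2)) + 4*(-1)*conj(0) + 4*(-1)*conj(0)]
      = (1/16)[(22) + (-22) + (10*sqrt(2)) + (0) + (-10*sqrt(2)) + (0) + (0)] = 0/16 = 0
Dimension check: dim(rho) = sum (mult * dim) = 0*1 + 1*1 + 3*1 + 3*1 + 0*2 + 2*2 + 0*2 = 11 = chi_rho(e) = 11.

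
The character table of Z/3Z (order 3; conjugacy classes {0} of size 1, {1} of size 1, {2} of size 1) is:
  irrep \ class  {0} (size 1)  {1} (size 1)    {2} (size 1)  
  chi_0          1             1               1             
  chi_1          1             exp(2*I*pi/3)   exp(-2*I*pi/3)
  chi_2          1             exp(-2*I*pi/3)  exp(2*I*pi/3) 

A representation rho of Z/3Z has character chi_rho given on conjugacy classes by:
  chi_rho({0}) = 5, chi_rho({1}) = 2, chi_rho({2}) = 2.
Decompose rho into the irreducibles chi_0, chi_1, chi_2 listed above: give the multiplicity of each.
Multiplicities: chi_0: 3, chi_1: 1, chi_2: 1.

Justification: Use <chi_rho, chi> = (1/|G|) sum_C |C| * chi_rho(C) * conj(chi(C)) with |G| = 3 for each irreducible chi in the table:
  <chi_rho, chi_0> = (1/3)[1*(5)*conj(1) + 1*(2)*conj(1) + 1*(2)*conj(1)]
      = (1/3)[(5) + (2) + (2)] = 9/3 = 3
  <chi_rho, chi_1> = (1/3)[1*(5)*conj(1) + 1*(2)*conj(exp(2*I*pi/3)) + 1*(2)*conj(exp(-2*I*pi/3))]
      = (1/3)[(5) + (1 + 3*exp(-2*I*pi/3) + exp(2*I*pi/3)) + (1 + exp(-2*I*pi/3) + 3*exp(2*I*pi/3))] = 3/3 = 1
  <chi_rho, chi_2> = (1/3)[1*(5)*conj(1) + 1*(2)*conj(exp(-2*I*pi/3)) + 1*(2)*conj(exp(2*I*pi/3))]
      = (1/3)[(5) + (1 + exp(-2*I*pi/3) + 3*exp(2*I*pi/3)) + (1 + 3*exp(-2*I*pi/3) + exp(2*I*pi/3))] = 3/3 = 1
(Exp terms are combined using exp(i*s)*conj(exp(i*t)) = exp(i*(s-t)), and sums of them are collapsed using the identity that for every m > 1 the m distinct m-th roots of unity sum to 0, e.g. 1 + exp(2*I*pi/3) + exp(-2*I*pi/3) = 0.)
Dimension check: dim(rho) = sum (mult * dim) = 3*1 + 1*1 + 1*1 = 5 = chi_rho(e) = 5.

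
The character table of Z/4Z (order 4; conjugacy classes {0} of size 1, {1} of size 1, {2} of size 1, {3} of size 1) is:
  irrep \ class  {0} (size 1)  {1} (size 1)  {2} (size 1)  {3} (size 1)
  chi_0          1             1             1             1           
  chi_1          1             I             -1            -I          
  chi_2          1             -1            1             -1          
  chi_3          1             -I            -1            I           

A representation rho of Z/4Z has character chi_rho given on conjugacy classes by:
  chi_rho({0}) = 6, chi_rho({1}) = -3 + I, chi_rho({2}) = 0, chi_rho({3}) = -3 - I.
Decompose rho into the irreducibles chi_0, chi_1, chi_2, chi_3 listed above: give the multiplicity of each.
Multiplicities: chi_0: 0, chi_1: 2, chi_2: 3, chi_3: 1.

Details: Use <chi_rho, chi> = (1/|G|) sum_C |C| * chi_rho(C) * conj(chi(C)) with |G| = 4 for each irreducible chi in the table:
  <chi_rho, chi_0> = (1/4)[1*(6)*conj(1) + 1*(-3 + I)*conj(1) + 1*(0)*conj(1) + 1*(-3 - I)*conj(1)]
      = (1/4)[(6) + (-3 + I) + (0) + (-3 - I)] = 0/4 = 0
  <chi_rho, chi_1> = (1/4)[1*(6)*conj(1) + 1*(-3 + I)*conj(I) + 1*(0)*conj(-1) + 1*(-3 - I)*conj(-I)]
      = (1/4)[(6) + (1 + 3*I) + (0) + (1 - 3*I)] = 8/4 = 2
  <chi_rho, chi_2> = (1/4)[1*(6)*conj(1) + 1*(-3 + I)*conj(-1) + 1*(0)*conj(1) + 1*(-3 - I)*conj(-1)]
      = (1/4)[(6) + (3 - I) + (0) + (3 + I)] = 12/4 = 3
  <chi_rho, chi_3> = (1/4)[1*(6)*conj(1) + 1*(-3 + I)*conj(-I) + 1*(0)*conj(-1) + 1*(-3 - I)*conj(I)]
      = (1/4)[(6) + (-1 - 3*I) + (0) + (-1 + 3*I)] = 4/4 = 1
(Exp terms are combined using exp(i*s)*conj(exp(i*t)) = exp(i*(s-t)), and sums of them are collapsed using the identity that for every m > 1 the m distinct m-th roots of unity sum to 0, e.g. 1 + exp(2*I*pi/3) + exp(-2*I*pi/3) = 0.)
Dimension check: dim(rho) = sum (mult * dim) = 0*1 + 2*1 + 3*1 + 1*1 = 6 = chi_rho(e) = 6.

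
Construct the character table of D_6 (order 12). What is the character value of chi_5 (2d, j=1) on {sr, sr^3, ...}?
Conjugacy classes: {e} of size 1, {r^3} of size 1, {r^1, r^5} of size 2, {r^2, r^4} of size 2, {s, sr^2, ...} of size 3, {sr, sr^3, ...} of size 3.
Character table:
  irrep \ class              {e} (size 1)  {r^3} (size 1)  {r^1, r^5} (size 2)  {r^2, r^4} (size 2)  {s, sr^2, ...} (size 3)  {sr, sr^3, ...} (size 3)
  chi_1 (triv)               1             1               1                    1                    1                        1                       
  chi_2 (sign: r->1, s->-1)  1             1               1                    1                    -1                       -1                      
  chi_3 (r->-1, s->1)        1             -1              -1                   1                    1                        -1                      
  chi_4 (r->-1, s->-1)       1             -1              -1                   1                    -1                       1                       
  chi_5 (2d, j=1)            2             -2              1                    -1                   0                        0                       
  chi_6 (2d, j=2)            2             2               -1                   -1                   0                        0                       

Spot check: chi_5 (2d, j=1) on {sr, sr^3, ...} = 0.

Solution. D_6 has order 2*6 = 12 with 6 conjugacy classes, hence 6 irreducibles. Sum of squared dims 1 + 1 + 1 + 1 + 4 + 4 = 12 = |G|. Linear characters come from the abelianisation; the 2-dimensional irreps have character r^k -> 2*cos(2*pi*j*k/6), reflections -> 0.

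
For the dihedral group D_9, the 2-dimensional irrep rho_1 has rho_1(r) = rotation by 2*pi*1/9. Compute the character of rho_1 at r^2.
chi_{rho_1}(r^2) = 2*cos(2*pi*1*2/9) = 2*cos(4*pi/9)

Why: rho_1(r^2) is rotation by angle 2*pi*1*2/9, whose trace is 2*cos(2*pi*1*2/9) = 2*cos(4*pi/9).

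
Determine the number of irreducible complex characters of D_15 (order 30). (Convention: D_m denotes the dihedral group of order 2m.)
9

Reasoning: The number of irreducible complex representations of a finite group equals its number of conjugacy classes. D_15 has 9 conjugacy classes ((n+3)/2 for n odd), so D_15 (order 30) has exactly 9 irreducible complex representations.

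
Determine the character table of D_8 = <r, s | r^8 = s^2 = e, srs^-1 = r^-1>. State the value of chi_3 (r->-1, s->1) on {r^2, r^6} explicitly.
Conjugacy classes: {e} of size 1, {r^4} of size 1, {r^1, r^7} of size 2, {r^2, r^6} of size 2, {r^3, r^5} of size 2, {s, sr^2, ...} of size 4, {sr, sr^3, ...} of size 4.
Character table:
  irrep \ class              {e} (size 1)  {r^4} (size 1)  {r^1, r^7} (size 2)  {r^2, r^6} (size 2)  {r^3, r^5} (size 2)  {s, sr^2, ...} (size 4)  {sr, sr^3, ...} (size 4)
  chi_1 (triv)               1             1               1                    1                    1                    1                        1                       
  chi_2 (sign: r->1, s->-1)  1             1               1                    1                    1                    -1                       -1                      
  chi_3 (r->-1, s->1)        1             1               -1                   1                    -1                   1                        -1                      
  chi_4 (r->-1, s->-1)       1             1               -1                   1                    -1                   -1                       1                       
  chi_5 (2d, j=1)            2             -2              sqrt(2)              0                    -sqrt(2)             0                        0                       
  chi_6 (2d, j=2)            2             2               0                    -2                   0                    0                        0                       
  chi_7 (2d, j=3)            2             -2              -sqrt(2)             0                    sqrt(2)              0                        0                       

Spot check: chi_3 (r->-1, s->1) on {r^2, r^6} = 1.

Justification: D_8 has order 2*8 = 16 with 7 conjugacy classes, hence 7 irreducibles. Sum of squared dims 1 + 1 + 1 + 1 + 4 + 4 + 4 = 16 = |G|. Linear characters come from the abelianisation; the 2-dimensional irreps have character r^k -> 2*cos(2*pi*j*k/8), reflections -> 0.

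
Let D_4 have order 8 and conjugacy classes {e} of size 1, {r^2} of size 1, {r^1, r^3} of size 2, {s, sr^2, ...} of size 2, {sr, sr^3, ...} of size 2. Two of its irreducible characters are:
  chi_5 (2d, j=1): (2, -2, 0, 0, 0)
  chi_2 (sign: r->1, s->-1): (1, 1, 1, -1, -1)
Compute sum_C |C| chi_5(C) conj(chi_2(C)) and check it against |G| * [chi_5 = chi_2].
Sum = 0; so <chi_5, chi_2> = 0 (distinct irreducibles are orthogonal).

Justification: Compute term by term over conjugacy classes (|C| * chi_5(C) * conj(chi_2(C))):
  1*(2)*conj(1) + 1*(-2)*conj(1) + 2*(0)*conj(1) + 2*(0)*conj(-1) + 2*(0)*conj(-1)
  = (2) + (-2) + (0) + (0) + (0)
  = 0.
Dividing by |G| = 8 gives 0/8 = 0, matching the row-orthogonality relation <chi_5, chi_2> = [chi_5 = chi_2].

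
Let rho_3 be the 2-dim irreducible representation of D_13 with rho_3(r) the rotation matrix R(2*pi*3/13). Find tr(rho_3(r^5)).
chi_{rho_3}(r^5) = 2*cos(2*pi*3*5/13) = 2*cos(30*pi/13)

Argument: rho_3(r^5) is rotation by angle 2*pi*3*5/13, whose trace is 2*cos(2*pi*3*5/13) = 2*cos(30*pi/13).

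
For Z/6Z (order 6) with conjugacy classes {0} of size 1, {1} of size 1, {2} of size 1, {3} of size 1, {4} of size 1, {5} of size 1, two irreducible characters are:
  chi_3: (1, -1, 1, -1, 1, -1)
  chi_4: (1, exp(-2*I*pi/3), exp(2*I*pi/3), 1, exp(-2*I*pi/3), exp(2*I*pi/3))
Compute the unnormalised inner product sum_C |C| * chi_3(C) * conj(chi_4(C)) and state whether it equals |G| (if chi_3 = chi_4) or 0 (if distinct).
Sum = 0; so <chi_3, chi_4> = 0 (distinct irreducibles are orthogonal).

Argument: Compute term by term over conjugacy classes (|C| * chi_3(C) * conj(chi_4(C))):
  1*(1)*conj(1) + 1*(-1)*conj(exp(-2*I*pi/3)) + 1*(1)*conj(exp(2*I*pi/3)) + 1*(-1)*conj(1) + 1*(1)*conj(exp(-2*I*pi/3)) + 1*(-1)*conj(exp(2*I*pi/3))
  = (1) + (-exp(2*I*pi/3)) + (exp(-2*I*pi/3)) + (-1) + (exp(2*I*pi/3)) + (-exp(-2*I*pi/3))
  = 0.
(Exp terms are combined using exp(i*s)*conj(exp(i*t)) = exp(i*(s-t)), and sums of them are collapsed using the identity that for every m > 1 the m distinct m-th roots of unity sum to 0, e.g. 1 + exp(2*I*pi/3) + exp(-2*I*pi/3) = 0.)
Dividing by |G| = 6 gives 0/6 = 0, matching the row-orthogonality relation <chi_3, chi_4> = [chi_3 = chi_4].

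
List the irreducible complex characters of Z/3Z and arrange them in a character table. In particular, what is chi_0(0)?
Character table of Z/3Z (irreps indexed chi_0,...,chi_2 with chi_k(m) = zeta_3^(k*m), zeta_3 = exp(2*pi*i/3)):
  irrep \ class  {0} (size 1)  {1} (size 1)    {2} (size 1)  
  chi_0          1             1               1             
  chi_1          1             exp(2*I*pi/3)   exp(-2*I*pi/3)
  chi_2          1             exp(-2*I*pi/3)  exp(2*I*pi/3) 

Spot check: chi_0(0) = zeta_3^(0*0) = zeta_3^0 = 1.

Derivation: Z/3Z is abelian, so all 3 irreducible complex representations are 1-dimensional. They are given by chi_k(m) = zeta_3^(k*m) for k = 0,...,2. Row orthogonality: sum_m chi_k(m) conj(chi_l(m)) = 3 * [k = l].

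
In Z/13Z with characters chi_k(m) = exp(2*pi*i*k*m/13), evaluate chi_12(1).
chi_12(1) = zeta_13^12 = exp(-2*I*pi/13)

Proof sketch: chi_12(1) = zeta_13^(12*1) = zeta_13^12. Since zeta_13^13 = 1, this equals zeta_13^12 = exp(2*pi*i*12/13) = exp(-2*I*pi/13).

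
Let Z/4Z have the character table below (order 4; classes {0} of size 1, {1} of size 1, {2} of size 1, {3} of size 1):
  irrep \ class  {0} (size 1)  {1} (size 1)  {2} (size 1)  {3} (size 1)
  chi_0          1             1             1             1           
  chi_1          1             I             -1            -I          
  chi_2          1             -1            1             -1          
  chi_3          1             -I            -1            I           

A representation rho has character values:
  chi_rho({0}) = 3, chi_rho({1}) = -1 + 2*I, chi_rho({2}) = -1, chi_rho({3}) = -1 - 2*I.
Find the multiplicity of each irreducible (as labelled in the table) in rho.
Multiplicities: chi_0: 0, chi_1: 2, chi_2: 1, chi_3: 0.

Working: Use <chi_rho, chi> = (1/|G|) sum_C |C| * chi_rho(C) * conj(chi(C)) with |G| = 4 for each irreducible chi in the table:
  <chi_rho, chi_0> = (1/4)[1*(3)*conj(1) + 1*(-1 + 2*I)*conj(1) + 1*(-1)*conj(1) + 1*(-1 - 2*I)*conj(1)]
      = (1/4)[(3) + (-1 + 2*I) + (-1) + (-1 - 2*I)] = 0/4 = 0
  <chi_rho, chi_1> = (1/4)[1*(3)*conj(1) + 1*(-1 + 2*I)*conj(I) + 1*(-1)*conj(-1) + 1*(-1 - 2*I)*conj(-I)]
      = (1/4)[(3) + (2 + I) + (1) + (2 - I)] = 8/4 = 2
  <chi_rho, chi_2> = (1/4)[1*(3)*conj(1) + 1*(-1 + 2*I)*conj(-1) + 1*(-1)*conj(1) + 1*(-1 - 2*I)*conj(-1)]
      = (1/4)[(3) + (1 - 2*I) + (-1) + (1 + 2*I)] = 4/4 = 1
  <chi_rho, chi_3> = (1/4)[1*(3)*conj(1) + 1*(-1 + 2*I)*conj(-I) + 1*(-1)*conj(-1) + 1*(-1 - 2*I)*conj(I)]
      = (1/4)[(3) + (-2 - I) + (1) + (-2 + I)] = 0/4 = 0
(Exp terms are combined using exp(i*s)*conj(exp(i*t)) = exp(i*(s-t)), and sums of them are collapsed using the identity that for every m > 1 the m distinct m-th roots of unity sum to 0, e.g. 1 + exp(2*I*pi/3) + exp(-2*I*pi/3) = 0.)
Dimension check: dim(rho) = sum (mult * dim) = 0*1 + 2*1 + 1*1 + 0*1 = 3 = chi_rho(e) = 3.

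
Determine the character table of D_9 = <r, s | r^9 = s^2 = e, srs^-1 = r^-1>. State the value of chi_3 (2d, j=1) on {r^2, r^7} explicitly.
Conjugacy classes: {e} of size 1, {r^1, r^8} of size 2, {r^2, r^7} of size 2, {r^3, r^6} of size 2, {r^4, r^5} of size 2, {s, sr, ..., sr^8} of size 9.
Character table:
  irrep \ class              {e} (size 1)  {r^1, r^8} (size 2)  {r^2, r^7} (size 2)  {r^3, r^6} (size 2)  {r^4, r^5} (size 2)  {s, sr, ..., sr^8} (size 9)
  chi_1 (triv)               1             1                    1                    1                    1                    1                          
  chi_2 (sign: r->1, s->-1)  1             1                    1                    1                    1                    -1                         
  chi_3 (2d, j=1)            2             2*cos(2*pi/9)        2*cos(4*pi/9)        -1                   -2*cos(pi/9)         0                          
  chi_4 (2d, j=2)            2             2*cos(4*pi/9)        -2*cos(pi/9)         -1                   2*cos(2*pi/9)        0                          
  chi_5 (2d, j=3)            2             -1                   -1                   2                    -1                   0                          
  chi_6 (2d, j=4)            2             -2*cos(pi/9)         2*cos(2*pi/9)        -1                   2*cos(4*pi/9)        0                          

Spot check: chi_3 (2d, j=1) on {r^2, r^7} = 2*cos(4*pi/9).

Details: D_9 has order 2*9 = 18 with 6 conjugacy classes, hence 6 irreducibles. Sum of squared dims 1 + 1 + 4 + 4 + 4 + 4 = 18 = |G|. Linear characters come from the abelianisation; the 2-dimensional irreps have character r^k -> 2*cos(2*pi*j*k/9), reflections -> 0.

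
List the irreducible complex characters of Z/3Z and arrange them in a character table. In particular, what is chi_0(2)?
Character table of Z/3Z (irreps indexed chi_0,...,chi_2 with chi_k(m) = zeta_3^(k*m), zeta_3 = exp(2*pi*i/3)):
  irrep \ class  {0} (size 1)  {1} (size 1)    {2} (size 1)  
  chi_0          1             1               1             
  chi_1          1             exp(2*I*pi/3)   exp(-2*I*pi/3)
  chi_2          1             exp(-2*I*pi/3)  exp(2*I*pi/3) 

Spot check: chi_0(2) = zeta_3^(0*2) = zeta_3^0 = 1.

Reasoning: Z/3Z is abelian, so all 3 irreducible complex representations are 1-dimensional. They are given by chi_k(m) = zeta_3^(k*m) for k = 0,...,2. Row orthogonality: sum_m chi_k(m) conj(chi_l(m)) = 3 * [k = l].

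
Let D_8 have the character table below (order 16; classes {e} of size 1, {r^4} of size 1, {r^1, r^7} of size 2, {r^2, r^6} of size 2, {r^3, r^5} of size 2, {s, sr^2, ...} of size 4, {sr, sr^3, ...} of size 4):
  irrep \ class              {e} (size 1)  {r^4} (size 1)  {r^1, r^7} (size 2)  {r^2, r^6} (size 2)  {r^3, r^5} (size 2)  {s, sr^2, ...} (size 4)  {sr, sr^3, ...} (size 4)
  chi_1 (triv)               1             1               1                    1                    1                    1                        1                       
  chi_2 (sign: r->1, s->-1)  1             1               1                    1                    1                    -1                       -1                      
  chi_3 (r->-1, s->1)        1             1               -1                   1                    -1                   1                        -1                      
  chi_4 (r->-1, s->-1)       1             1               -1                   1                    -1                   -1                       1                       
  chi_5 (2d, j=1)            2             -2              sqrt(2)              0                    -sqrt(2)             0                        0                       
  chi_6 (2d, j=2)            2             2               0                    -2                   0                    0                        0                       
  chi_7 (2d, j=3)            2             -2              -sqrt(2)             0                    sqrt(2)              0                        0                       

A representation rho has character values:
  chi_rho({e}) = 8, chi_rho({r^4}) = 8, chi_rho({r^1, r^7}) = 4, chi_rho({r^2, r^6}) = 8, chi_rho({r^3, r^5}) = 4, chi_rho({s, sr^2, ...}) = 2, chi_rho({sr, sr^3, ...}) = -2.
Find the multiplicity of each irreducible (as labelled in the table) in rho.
Multiplicities: chi_1: 3, chi_2: 3, chi_3: 2, chi_4: 0, chi_5: 0, chi_6: 0, chi_7: 0.

Solution. Use <chi_rho, chi> = (1/|G|) sum_C |C| * chi_rho(C) * conj(chi(C)) with |G| = 16 for each irreducible chi in the table:
  <chi_rho, chi_1> = (1/16)[1*(8)*conj(1) + 1*(8)*conj(1) + 2*(4)*conj(1) + 2*(8)*conj(1) + 2*(4)*conj(1) + 4*(2)*conj(1) + 4*(-2)*conj(1)]
      = (1/16)[(8) + (8) + (8) + (16) + (8) + (8) + (-8)] = 48/16 = 3
  <chi_rho, chi_2> = (1/16)[1*(8)*conj(1) + 1*(8)*conj(1) + 2*(4)*conj(1) + 2*(8)*conj(1) + 2*(4)*conj(1) + 4*(2)*conj(-1) + 4*(-2)*conj(-1)]
      = (1/16)[(8) + (8) + (8) + (16) + (8) + (-8) + (8)] = 48/16 = 3
  <chi_rho, chi_3> = (1/16)[1*(8)*conj(1) + 1*(8)*conj(1) + 2*(4)*conj(-1) + 2*(8)*conj(1) + 2*(4)*conj(-1) + 4*(2)*conj(1) + 4*(-2)*conj(-1)]
      = (1/16)[(8) + (8) + (-8) + (16) + (-8) + (8) + (8)] = 32/16 = 2
  <chi_rho, chi_4> = (1/16)[1*(8)*conj(1) + 1*(8)*conj(1) + 2*(4)*conj(-1) + 2*(8)*conj(1) + 2*(4)*conj(-1) + 4*(2)*conj(-1) + 4*(-2)*conj(1)]
      = (1/16)[(8) + (8) + (-8) + (16) + (-8) + (-8) + (-8)] = 0/16 = 0
  <chi_rho, chi_5> = (1/16)[1*(8)*conj(2) + 1*(8)*conj(-2) + 2*(4)*conj(sqrt(2)) + 2*(8)*conj(0) + 2*(4)*conj(-sqrt(2)) + 4*(2)*conj(0) + 4*(-2)*conj(0)]
      = (1/16)[(16) + (-16) + (8*sqrt(2)) + (0) + (-8*sqrt(2)) + (0) + (0)] = 0/16 = 0
  <chi_rho, chi_6> = (1/16)[1*(8)*conj(2) + 1*(8)*conj(2) + 2*(4)*conj(0) + 2*(8)*conj(-2) + 2*(4)*conj(0) + 4*(2)*conj(0) + 4*(-2)*conj(0)]
      = (1/16)[(16) + (16) + (0) + (-32) + (0) + (0) + (0)] = 0/16 = 0
  <chi_rho, chi_7> = (1/16)[1*(8)*conj(2) + 1*(8)*conj(-2) + 2*(4)*conj(-sqrt(2)) + 2*(8)*conj(0) + 2*(4)*conj(sqrt(2)) + 4*(2)*conj(0) + 4*(-2)*conj(0)]
      = (1/16)[(16) + (-16) + (-8*sqrt(2)) + (0) + (8*sqrt(2)) + (0) + (0)] = 0/16 = 0
Dimension check: dim(rho) = sum (mult * dim) = 3*1 + 3*1 + 2*1 + 0*1 + 0*2 + 0*2 + 0*2 = 8 = chi_rho(e) = 8.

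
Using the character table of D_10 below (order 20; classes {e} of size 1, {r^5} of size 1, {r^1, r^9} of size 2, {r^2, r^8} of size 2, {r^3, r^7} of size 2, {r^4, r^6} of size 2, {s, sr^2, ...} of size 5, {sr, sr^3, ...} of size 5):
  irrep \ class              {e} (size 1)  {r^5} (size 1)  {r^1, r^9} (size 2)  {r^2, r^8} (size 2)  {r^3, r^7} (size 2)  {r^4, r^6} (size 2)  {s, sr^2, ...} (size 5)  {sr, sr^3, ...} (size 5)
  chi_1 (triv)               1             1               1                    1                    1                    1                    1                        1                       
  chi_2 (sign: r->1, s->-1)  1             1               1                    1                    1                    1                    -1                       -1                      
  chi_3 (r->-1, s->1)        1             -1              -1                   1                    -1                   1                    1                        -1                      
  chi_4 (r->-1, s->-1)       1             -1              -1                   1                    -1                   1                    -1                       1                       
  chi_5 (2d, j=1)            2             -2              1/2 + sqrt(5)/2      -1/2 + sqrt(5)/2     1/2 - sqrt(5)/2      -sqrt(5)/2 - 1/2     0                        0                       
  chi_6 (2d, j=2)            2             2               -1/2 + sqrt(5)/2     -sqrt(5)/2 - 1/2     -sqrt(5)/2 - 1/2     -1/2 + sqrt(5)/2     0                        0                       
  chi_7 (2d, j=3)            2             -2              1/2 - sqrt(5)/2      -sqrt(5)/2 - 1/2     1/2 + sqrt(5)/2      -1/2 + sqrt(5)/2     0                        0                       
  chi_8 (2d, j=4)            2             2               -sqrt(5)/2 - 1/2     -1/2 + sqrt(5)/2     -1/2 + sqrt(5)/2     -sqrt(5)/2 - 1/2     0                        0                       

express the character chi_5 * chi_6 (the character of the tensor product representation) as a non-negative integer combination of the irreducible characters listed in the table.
chi_5 tensor chi_6 = chi_5 + chi_7 (all other irreducibles have multiplicity 0).

Why: The character of a tensor product is the pointwise product (chi_5 * chi_6)(C) = chi_5(C) * chi_6(C):
  {e}: (2)*(2), {r^5}: (-2)*(2), {r^1, r^9}: (1/2 + sqrt(5)/2)*(-1/2 + sqrt(5)/2), {r^2, r^8}: (-1/2 + sqrt(5)/2)*(-sqrt(5)/2 - 1/2), {r^3, r^7}: (1/2 - sqrt(5)/2)*(-sqrt(5)/2 - 1/2), {r^4, r^6}: (-sqrt(5)/2 - 1/2)*(-1/2 + sqrt(5)/2), {s, sr^2, ...}: (0)*(0), {sr, sr^3, ...}: (0)*(0)
so (chi_5 * chi_6) takes values
  {e} -> 4, {r^5} -> -4, {r^1, r^9} -> 1, {r^2, r^8} -> -1, {r^3, r^7} -> 1, {r^4, r^6} -> -1, {s, sr^2, ...} -> 0, {sr, sr^3, ...} -> 0.
Now take the inner product of this character with each irreducible chi from the table, <chi_5*chi_6, chi> = (1/20) sum_C |C| (chi_5*chi_6)(C) conj(chi(C)):
  <chi_5*chi_6, chi_1> = (1/20)[1*(4)*conj(1) + 1*(-4)*conj(1) + 2*(1)*conj(1) + 2*(-1)*conj(1) + 2*(1)*conj(1) + 2*(-1)*conj(1) + 5*(0)*conj(1) + 5*(0)*conj(1)]
      = (1/20)[(4) + (-4) + (2) + (-2) + (2) + (-2) + (0) + (0)] = 0/20 = 0
  <chi_5*chi_6, chi_2> = (1/20)[1*(4)*conj(1) + 1*(-4)*conj(1) + 2*(1)*conj(1) + 2*(-1)*conj(1) + 2*(1)*conj(1) + 2*(-1)*conj(1) + 5*(0)*conj(-1) + 5*(0)*conj(-1)]
      = (1/20)[(4) + (-4) + (2) + (-2) + (2) + (-2) + (0) + (0)] = 0/20 = 0
  <chi_5*chi_6, chi_3> = (1/20)[1*(4)*conj(1) + 1*(-4)*conj(-1) + 2*(1)*conj(-1) + 2*(-1)*conj(1) + 2*(1)*conj(-1) + 2*(-1)*conj(1) + 5*(0)*conj(1) + 5*(0)*conj(-1)]
      = (1/20)[(4) + (4) + (-2) + (-2) + (-2) + (-2) + (0) + (0)] = 0/20 = 0
  <chi_5*chi_6, chi_4> = (1/20)[1*(4)*conj(1) + 1*(-4)*conj(-1) + 2*(1)*conj(-1) + 2*(-1)*conj(1) + 2*(1)*conj(-1) + 2*(-1)*conj(1) + 5*(0)*conj(-1) + 5*(0)*conj(1)]
      = (1/20)[(4) + (4) + (-2) + (-2) + (-2) + (-2) + (0) + (0)] = 0/20 = 0
  <chi_5*chi_6, chi_5> = (1/20)[1*(4)*conj(2) + 1*(-4)*conj(-2) + 2*(1)*conj(1/2 + sqrt(5)/2) + 2*(-1)*conj(-1/2 + sqrt(5)/2) + 2*(1)*conj(1/2 - sqrt(5)/2) + 2*(-1)*conj(-sqrt(5)/2 - 1/2) + 5*(0)*conj(0) + 5*(0)*conj(0)]
      = (1/20)[(8) + (8) + (1 + sqrt(5)) + (1 - sqrt(5)) + (1 - sqrt(5)) + (1 + sqrt(5)) + (0) + (0)] = 20/20 = 1
  <chi_5*chi_6, chi_6> = (1/20)[1*(4)*conj(2) + 1*(-4)*conj(2) + 2*(1)*conj(-1/2 + sqrt(5)/2) + 2*(-1)*conj(-sqrt(5)/2 - 1/2) + 2*(1)*conj(-sqrt(5)/2 - 1/2) + 2*(-1)*conj(-1/2 + sqrt(5)/2) + 5*(0)*conj(0) + 5*(0)*conj(0)]
      = (1/20)[(8) + (-8) + (-1 + sqrt(5)) + (1 + sqrt(5)) + (-sqrt(5) - 1) + (1 - sqrt(5)) + (0) + (0)] = 0/20 = 0
  <chi_5*chi_6, chi_7> = (1/20)[1*(4)*conj(2) + 1*(-4)*conj(-2) + 2*(1)*conj(1/2 - sqrt(5)/2) + 2*(-1)*conj(-sqrt(5)/2 - 1/2) + 2*(1)*conj(1/2 + sqrt(5)/2) + 2*(-1)*conj(-1/2 + sqrt(5)/2) + 5*(0)*conj(0) + 5*(0)*conj(0)]
      = (1/20)[(8) + (8) + (1 - sqrt(5)) + (1 + sqrt(5)) + (1 + sqrt(5)) + (1 - sqrt(5)) + (0) + (0)] = 20/20 = 1
  <chi_5*chi_6, chi_8> = (1/20)[1*(4)*conj(2) + 1*(-4)*conj(2) + 2*(1)*conj(-sqrt(5)/2 - 1/2) + 2*(-1)*conj(-1/2 + sqrt(5)/2) + 2*(1)*conj(-1/2 + sqrt(5)/2) + 2*(-1)*conj(-sqrt(5)/2 - 1/2) + 5*(0)*conj(0) + 5*(0)*conj(0)]
      = (1/20)[(8) + (-8) + (-sqrt(5) - 1) + (1 - sqrt(5)) + (-1 + sqrt(5)) + (1 + sqrt(5)) + (0) + (0)] = 0/20 = 0
Hence the multiplicities are chi_5: 1, chi_7: 1. Dimension check: dim(chi_5)*dim(chi_6) = 2*2 = 4 and sum (mult * dim) = 1*2 + 1*2 = 4.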